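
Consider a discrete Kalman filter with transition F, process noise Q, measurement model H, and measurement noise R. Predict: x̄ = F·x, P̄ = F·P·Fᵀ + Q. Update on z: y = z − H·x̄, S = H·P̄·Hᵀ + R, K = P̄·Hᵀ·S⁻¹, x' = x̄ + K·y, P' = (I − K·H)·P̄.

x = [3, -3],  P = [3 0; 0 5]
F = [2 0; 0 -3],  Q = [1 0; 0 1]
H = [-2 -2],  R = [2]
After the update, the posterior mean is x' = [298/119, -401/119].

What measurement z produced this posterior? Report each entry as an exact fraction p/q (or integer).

z = [2]

x̄ = F·x = [6, 9]
P̄ = F·P·Fᵀ + Q = [13 0; 0 46]
S = H·P̄·Hᵀ + R = [238]
K = P̄·Hᵀ·S⁻¹ = [-13/119; -46/119]
x' − x̄ = [-416/119, -1472/119] = K·y
y = (KᵀK)⁻¹·Kᵀ·(x' − x̄) = [32]
z = y + H·x̄ = [32] + [-30] = [2]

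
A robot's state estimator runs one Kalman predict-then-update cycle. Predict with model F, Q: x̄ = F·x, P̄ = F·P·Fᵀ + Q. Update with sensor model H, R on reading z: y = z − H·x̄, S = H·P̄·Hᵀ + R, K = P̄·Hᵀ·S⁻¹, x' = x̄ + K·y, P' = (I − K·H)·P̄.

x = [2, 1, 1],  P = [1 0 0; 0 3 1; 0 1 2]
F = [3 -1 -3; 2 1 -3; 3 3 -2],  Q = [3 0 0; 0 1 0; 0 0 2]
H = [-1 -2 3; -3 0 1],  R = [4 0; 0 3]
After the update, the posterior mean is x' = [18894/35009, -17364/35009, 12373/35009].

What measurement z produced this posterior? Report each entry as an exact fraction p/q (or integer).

z = [1, -1]

x̄ = F·x = [2, 2, 7]
P̄ = F·P·Fᵀ + Q = [39 21 5; 21 20 16; 5 16 34]
S = H·P̄·Hᵀ + R = [291 263; 263 358]
K = P̄·Hᵀ·S⁻¹ = [5828/35009 -15234/35009; 7707/35009 -10258/35009; 18273/35009 -11566/35009]
x' − x̄ = [-51124/35009, -87382/35009, -232690/35009] = K·y
y = (KᵀK)⁻¹·Kᵀ·(x' − x̄) = [-14, -2]
z = y + H·x̄ = [-14, -2] + [15, 1] = [1, -1]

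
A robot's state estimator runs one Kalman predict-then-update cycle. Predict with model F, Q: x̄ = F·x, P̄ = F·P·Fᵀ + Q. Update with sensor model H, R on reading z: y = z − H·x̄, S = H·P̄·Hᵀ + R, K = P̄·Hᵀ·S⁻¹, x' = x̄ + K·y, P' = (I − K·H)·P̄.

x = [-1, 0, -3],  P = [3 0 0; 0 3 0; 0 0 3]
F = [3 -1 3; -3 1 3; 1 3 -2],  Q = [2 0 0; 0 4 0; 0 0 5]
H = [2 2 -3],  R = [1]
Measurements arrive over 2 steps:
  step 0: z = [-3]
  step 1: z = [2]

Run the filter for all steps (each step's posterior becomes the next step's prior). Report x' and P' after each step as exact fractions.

step 0: x̄ = F·x = [-12, -6, 5]
step 0: P̄ = F·P·Fᵀ + Q = [59 -3 -18; -3 61 -18; -18 -18 47]
step 0: y = z − H·x̄ = [48]
step 0: S = H·P̄·Hᵀ + R = [1312]
step 0: K = P̄·Hᵀ·S⁻¹ = [83/656; 85/656; -213/1312]
step 0: x' = x̄ + K·y = [-243/41, 9/41, -229/82]
step 0: P' = (I − K·H)·P̄ = [12463/328 -8039/328 5871/656; -8039/328 12783/328 6297/656; 5871/656 6297/656 16295/1312]
step 1: x̄ = F·x = [-2163/82, 789/82, 13/41]
step 1: P̄ = F·P·Fᵀ + Q = [977807/1312 -546081/1312 -127775/656; -546081/1312 708847/1312 178577/656; -127775/656 178577/656 47687/328]
step 1: y = z − H·x̄ = [1495/41]
step 1: S = H·P̄·Hᵀ + R = [719191/328]
step 1: K = P̄·Hᵀ·S⁻¹ = [815051/1438382; -372965/1438382; -92259/719191]
step 1: x' = x̄ + K·y = [-4111084/719191, 120232/719191, -3136042/719191]
step 1: P' = (I − K·H)·P̄ = [29666053/719191 -67645613/719191 -50911097/1438382; -67645613/719191 282540771/719191 286651199/1438382; -50911097/1438382 286651199/1438382 78610787/719191]

step 0: x' = [-243/41, 9/41, -229/82], P' = [12463/328 -8039/328 5871/656; -8039/328 12783/328 6297/656; 5871/656 6297/656 16295/1312]
step 1: x' = [-4111084/719191, 120232/719191, -3136042/719191], P' = [29666053/719191 -67645613/719191 -50911097/1438382; -67645613/719191 282540771/719191 286651199/1438382; -50911097/1438382 286651199/1438382 78610787/719191]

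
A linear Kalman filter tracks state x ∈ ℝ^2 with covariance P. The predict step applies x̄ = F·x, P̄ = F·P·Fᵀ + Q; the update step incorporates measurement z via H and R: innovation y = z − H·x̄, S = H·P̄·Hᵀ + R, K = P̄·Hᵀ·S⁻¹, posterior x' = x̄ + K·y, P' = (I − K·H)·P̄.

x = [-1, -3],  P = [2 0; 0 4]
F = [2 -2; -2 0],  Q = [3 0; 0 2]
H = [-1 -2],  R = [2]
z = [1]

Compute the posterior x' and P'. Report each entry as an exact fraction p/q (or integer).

x̄ = F·x = [4, 2]
P̄ = F·P·Fᵀ + Q = [27 -8; -8 10]
y = z − H·x̄ = [9]
S = H·P̄·Hᵀ + R = [37]
K = P̄·Hᵀ·S⁻¹ = [-11/37; -12/37]
x' = x̄ + K·y = [49/37, -34/37]
P' = (I − K·H)·P̄ = [878/37 -428/37; -428/37 226/37]

x' = [49/37, -34/37]
P' = [878/37 -428/37; -428/37 226/37]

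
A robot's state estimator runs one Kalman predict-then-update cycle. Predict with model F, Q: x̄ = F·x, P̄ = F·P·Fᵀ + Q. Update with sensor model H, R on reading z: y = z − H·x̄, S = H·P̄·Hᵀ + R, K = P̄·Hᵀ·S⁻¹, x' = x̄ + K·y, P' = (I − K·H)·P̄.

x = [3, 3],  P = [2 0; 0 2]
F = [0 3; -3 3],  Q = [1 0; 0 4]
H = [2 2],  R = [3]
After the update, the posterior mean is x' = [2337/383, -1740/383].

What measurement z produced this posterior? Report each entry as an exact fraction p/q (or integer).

x̄ = F·x = [9, 0]
P̄ = F·P·Fᵀ + Q = [19 18; 18 40]
S = H·P̄·Hᵀ + R = [383]
K = P̄·Hᵀ·S⁻¹ = [74/383; 116/383]
x' − x̄ = [-1110/383, -1740/383] = K·y
y = (KᵀK)⁻¹·Kᵀ·(x' − x̄) = [-15]
z = y + H·x̄ = [-15] + [18] = [3]

z = [3]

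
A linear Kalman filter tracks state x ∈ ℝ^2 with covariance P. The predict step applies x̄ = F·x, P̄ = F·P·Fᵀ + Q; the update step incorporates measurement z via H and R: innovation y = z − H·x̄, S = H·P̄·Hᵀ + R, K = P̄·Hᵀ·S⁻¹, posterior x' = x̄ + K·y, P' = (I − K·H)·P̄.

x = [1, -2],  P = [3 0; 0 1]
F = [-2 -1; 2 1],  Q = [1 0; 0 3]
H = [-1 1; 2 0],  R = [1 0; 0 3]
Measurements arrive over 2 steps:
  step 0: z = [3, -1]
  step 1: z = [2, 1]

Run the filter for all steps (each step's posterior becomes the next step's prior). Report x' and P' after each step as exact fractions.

step 0: x̄ = F·x = [0, 0]
step 0: P̄ = F·P·Fᵀ + Q = [14 -13; -13 16]
step 0: y = z − H·x̄ = [3, -1]
step 0: S = H·P̄·Hᵀ + R = [57 -54; -54 59]
step 0: K = P̄·Hᵀ·S⁻¹ = [-27/149 46/149; 307/447 28/149]
step 0: x' = x̄ + K·y = [-127/149, 279/149]
step 0: P' = (I − K·H)·P̄ = [69/149 42/149; 42/149 433/447]
step 1: x̄ = F·x = [-25/149, 25/149]
step 1: P̄ = F·P·Fᵀ + Q = [2212/447 -1765/447; -1765/447 3106/447]
step 1: y = z − H·x̄ = [248/149, 199/149]
step 1: S = H·P̄·Hᵀ + R = [9295/447 -7954/447; -7954/447 10189/447]
step 1: K = P̄·Hᵀ·S⁻¹ = [-11931/70337 21226/70337; 48217/70337 13272/70337]
step 1: x' = x̄ + K·y = [-3311/70337, 109781/70337]
step 1: P' = (I − K·H)·P̄ = [31839/70337 19908/70337; 19908/70337 68125/70337]

step 0: x' = [-127/149, 279/149], P' = [69/149 42/149; 42/149 433/447]
step 1: x' = [-3311/70337, 109781/70337], P' = [31839/70337 19908/70337; 19908/70337 68125/70337]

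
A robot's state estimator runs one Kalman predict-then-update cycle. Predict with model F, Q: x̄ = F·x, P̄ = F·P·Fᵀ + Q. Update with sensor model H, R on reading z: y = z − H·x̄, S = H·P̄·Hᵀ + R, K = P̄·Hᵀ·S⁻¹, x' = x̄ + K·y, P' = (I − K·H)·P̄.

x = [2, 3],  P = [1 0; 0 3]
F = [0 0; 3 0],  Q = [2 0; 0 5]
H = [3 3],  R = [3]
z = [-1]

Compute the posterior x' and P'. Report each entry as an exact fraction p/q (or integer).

x' = [-38/49, 4/7]
P' = [86/49 -12/7; -12/7 2]

x̄ = F·x = [0, 6]
P̄ = F·P·Fᵀ + Q = [2 0; 0 14]
y = z − H·x̄ = [-19]
S = H·P̄·Hᵀ + R = [147]
K = P̄·Hᵀ·S⁻¹ = [2/49; 2/7]
x' = x̄ + K·y = [-38/49, 4/7]
P' = (I − K·H)·P̄ = [86/49 -12/7; -12/7 2]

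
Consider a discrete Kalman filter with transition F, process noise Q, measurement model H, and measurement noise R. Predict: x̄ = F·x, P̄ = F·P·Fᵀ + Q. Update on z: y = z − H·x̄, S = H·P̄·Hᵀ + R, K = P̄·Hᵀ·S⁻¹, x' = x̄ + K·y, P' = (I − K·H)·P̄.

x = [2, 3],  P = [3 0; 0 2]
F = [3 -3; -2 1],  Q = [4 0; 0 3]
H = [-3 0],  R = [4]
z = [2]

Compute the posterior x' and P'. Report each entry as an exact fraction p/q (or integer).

x' = [-306/445, -949/445]
P' = [196/445 -96/445; -96/445 2381/445]

x̄ = F·x = [-3, -1]
P̄ = F·P·Fᵀ + Q = [49 -24; -24 17]
y = z − H·x̄ = [-7]
S = H·P̄·Hᵀ + R = [445]
K = P̄·Hᵀ·S⁻¹ = [-147/445; 72/445]
x' = x̄ + K·y = [-306/445, -949/445]
P' = (I − K·H)·P̄ = [196/445 -96/445; -96/445 2381/445]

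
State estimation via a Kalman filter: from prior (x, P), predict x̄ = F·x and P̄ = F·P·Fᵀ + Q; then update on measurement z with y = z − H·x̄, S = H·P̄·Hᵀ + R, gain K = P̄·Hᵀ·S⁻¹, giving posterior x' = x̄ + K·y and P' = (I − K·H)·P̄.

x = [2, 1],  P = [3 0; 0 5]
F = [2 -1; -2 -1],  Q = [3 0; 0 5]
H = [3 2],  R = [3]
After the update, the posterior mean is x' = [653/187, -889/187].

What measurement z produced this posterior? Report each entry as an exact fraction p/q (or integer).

x̄ = F·x = [3, -5]
P̄ = F·P·Fᵀ + Q = [20 -7; -7 22]
S = H·P̄·Hᵀ + R = [187]
K = P̄·Hᵀ·S⁻¹ = [46/187; 23/187]
x' − x̄ = [92/187, 46/187] = K·y
y = (KᵀK)⁻¹·Kᵀ·(x' − x̄) = [2]
z = y + H·x̄ = [2] + [-1] = [1]

z = [1]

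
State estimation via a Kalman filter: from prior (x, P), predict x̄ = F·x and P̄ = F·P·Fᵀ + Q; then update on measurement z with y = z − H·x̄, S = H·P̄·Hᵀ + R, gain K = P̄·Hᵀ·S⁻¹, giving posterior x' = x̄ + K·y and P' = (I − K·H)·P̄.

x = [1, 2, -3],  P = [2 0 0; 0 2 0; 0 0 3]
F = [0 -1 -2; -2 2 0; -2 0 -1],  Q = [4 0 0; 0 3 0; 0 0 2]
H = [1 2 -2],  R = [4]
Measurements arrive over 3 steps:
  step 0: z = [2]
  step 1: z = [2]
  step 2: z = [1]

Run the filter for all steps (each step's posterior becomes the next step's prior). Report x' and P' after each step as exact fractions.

step 0: x' = [96/23, 10/23, 31/23], P' = [412/23 -74/23 134/23; -74/23 275/23 220/23; 134/23 220/23 291/23]
step 1: x' = [-11192/3119, -21772/3119, -30455/3119], P' = [143700/3119 57926/3119 133882/3119; 57926/3119 245689/3119 270188/3119; 133882/3119 270188/3119 337745/3119]
step 2: x' = [9463939/2298533, 9535460/2298533, 13255033/2298533], P' = [218153060/2298533 182801842/2298533 296569810/2298533; 182801842/2298533 392673579/2298533 481783916/2298533; 296569810/2298533 481783916/2298533 632410013/2298533]

step 0: x̄ = F·x = [4, 2, 1]
step 0: P̄ = F·P·Fᵀ + Q = [18 -4 6; -4 19 8; 6 8 13]
step 0: y = z − H·x̄ = [-4]
step 0: S = H·P̄·Hᵀ + R = [46]
step 0: K = P̄·Hᵀ·S⁻¹ = [-1/23; 9/23; -2/23]
step 0: x' = x̄ + K·y = [96/23, 10/23, 31/23]
step 0: P' = (I − K·H)·P̄ = [412/23 -74/23 134/23; -74/23 275/23 220/23; 134/23 220/23 291/23]
step 1: x̄ = F·x = [-72/23, -172/23, -223/23]
step 1: P̄ = F·P·Fᵀ + Q = [2411/23 -1042/23 1190/23; -1042/23 3409/23 1772/23; 1190/23 1772/23 2521/23]
step 1: y = z − H·x̄ = [16/23]
step 1: S = H·P̄·Hᵀ + R = [3119/23]
step 1: K = P̄·Hᵀ·S⁻¹ = [-2053/3119; 2232/3119; -308/3119]
step 1: x' = x̄ + K·y = [-11192/3119, -21772/3119, -30455/3119]
step 1: P' = (I − K·H)·P̄ = [143700/3119 57926/3119 133882/3119; 57926/3119 245689/3119 270188/3119; 133882/3119 270188/3119 337745/3119]
step 2: x̄ = F·x = [82682/3119, -21160/3119, 52839/3119]
step 2: P̄ = F·P·Fᵀ + Q = [2689897/3119 -920750/3119 1597058/3119; -920750/3119 1103505/3119 70484/3119; 1597058/3119 70484/3119 1454311/3119]
step 2: y = z − H·x̄ = [68435/3119]
step 2: S = H·P̄·Hᵀ + R = [2298533/3119]
step 2: K = P̄·Hᵀ·S⁻¹ = [-2345719/2298533; 1145292/2298533; -1170596/2298533]
step 2: x' = x̄ + K·y = [9463939/2298533, 9535460/2298533, 13255033/2298533]
step 2: P' = (I − K·H)·P̄ = [218153060/2298533 182801842/2298533 296569810/2298533; 182801842/2298533 392673579/2298533 481783916/2298533; 296569810/2298533 481783916/2298533 632410013/2298533]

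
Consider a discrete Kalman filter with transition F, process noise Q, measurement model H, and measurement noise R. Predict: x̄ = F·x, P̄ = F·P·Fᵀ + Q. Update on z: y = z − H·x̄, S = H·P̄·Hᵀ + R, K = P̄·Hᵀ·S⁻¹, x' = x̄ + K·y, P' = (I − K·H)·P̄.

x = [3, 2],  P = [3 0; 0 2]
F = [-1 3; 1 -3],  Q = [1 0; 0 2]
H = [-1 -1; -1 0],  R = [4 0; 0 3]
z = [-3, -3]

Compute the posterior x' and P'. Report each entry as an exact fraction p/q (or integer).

x̄ = F·x = [3, -3]
P̄ = F·P·Fᵀ + Q = [22 -21; -21 23]
y = z − H·x̄ = [-3, 0]
S = H·P̄·Hᵀ + R = [7 1; 1 25]
K = P̄·Hᵀ·S⁻¹ = [-1/58 -51/58; -71/174 149/174]
x' = x̄ + K·y = [177/58, -103/58]
P' = (I − K·H)·P̄ = [153/58 -149/58; -149/58 731/174]

x' = [177/58, -103/58]
P' = [153/58 -149/58; -149/58 731/174]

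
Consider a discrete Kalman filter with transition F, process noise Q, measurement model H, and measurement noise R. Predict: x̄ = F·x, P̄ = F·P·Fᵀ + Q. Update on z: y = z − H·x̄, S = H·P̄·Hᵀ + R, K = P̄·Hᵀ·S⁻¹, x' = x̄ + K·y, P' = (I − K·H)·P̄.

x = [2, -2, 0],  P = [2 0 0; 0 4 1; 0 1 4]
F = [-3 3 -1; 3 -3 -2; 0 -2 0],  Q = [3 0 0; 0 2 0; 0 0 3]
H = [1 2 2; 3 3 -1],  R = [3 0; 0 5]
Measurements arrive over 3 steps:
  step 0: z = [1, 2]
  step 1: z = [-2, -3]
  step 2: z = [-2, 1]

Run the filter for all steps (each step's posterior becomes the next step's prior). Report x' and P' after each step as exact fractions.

step 0: x' = [-126469/36502, 131921/36502, -23234/18251], P' = [1328377/109506 -1135477/109506 206590/54753; -1135477/109506 1008889/109506 -184807/54753; 206590/54753 -184807/54753 100934/54753]
step 1: x' = [-247838361/384414476, -2517081109/6535046092, -513685128/1633761523], P' = [3610291915/384414476 -3039503353/384414476 232913399/96103619; -3039503353/384414476 45700086539/6535046092 -3546443164/1633761523; 232913399/96103619 -3546443164/1633761523 2004503672/1633761523]
step 2: x' = [210543636939165/71483291467234, -364057248060189/142966582934468, 6978148887845/71483291467234], P' = [668816277442441/71483291467234 -563500399141273/71483291467234 86383678869637/35741645733617; -563500399141273/71483291467234 249386192154782/35741645733617 -77422536597061/35741645733617; 86383678869637/35741645733617 -77422536597061/35741645733617 43792042873538/35741645733617]

step 0: x̄ = F·x = [-12, 12, 4]
step 0: P̄ = F·P·Fᵀ + Q = [55 -49 -22; -49 84 28; -22 28 19]
step 0: y = z − H·x̄ = [-19, 6]
step 0: S = H·P̄·Hᵀ + R = [410 192; 192 357]
step 0: K = P̄·Hᵀ·S⁻¹ = [-12913/36502 16552/54753; 15897/36502 -1015/54753; 4316/18251 -7117/54753]
step 0: x' = x̄ + K·y = [-126469/36502, 131921/36502, -23234/18251]
step 0: P' = (I − K·H)·P̄ = [1328377/109506 -1135477/109506 206590/54753; -1135477/109506 1008889/109506 -184807/54753; 206590/54753 -184807/54753 100934/54753]
step 1: x̄ = F·x = [410819/18251, -341117/18251, -131921/18251]
step 1: P̄ = F·P·Fᵀ + Q = [23350565/54753 -19360931/54753 -6802712/54753; -19360931/54753 16553468/54753 5693870/54753; -6802712/54753 5693870/54753 2182037/54753]
step 1: y = z − H·x̄ = [498755/18251, -395780/18251]
step 1: S = H·P̄·Hᵀ + R = [13117744/18251 -6826010/18251; -6826010/18251 19748393/54753]
step 1: K = P̄·Hᵀ·S⁻¹ = [-201802533/384414476 78071209/192207238; 3785690255/6535046092 -21933169/192207238; 291882933/1633761523 -9002939/96103619]
step 1: x' = x̄ + K·y = [-247838361/384414476, -2517081109/6535046092, -513685128/1633761523]
step 1: P' = (I − K·H)·P̄ = [3610291915/384414476 -3039503353/384414476 232913399/96103619; -3039503353/384414476 45700086539/6535046092 -3546443164/1633761523; 232913399/96103619 -3546443164/1633761523 2004503672/1633761523]
step 2: x̄ = F·x = [105047847/96103619, -244758015/1633761523, 2517081109/3267523046]
step 2: P̄ = F·P·Fᵀ + Q = [30904851817/96103619 -26289055693/96103619 -9008844214/96103619; -26289055693/96103619 394654753336/1633761523 131871692654/1633761523; -9008844214/96103619 131871692654/1633761523 50601371108/1633761523]
step 2: y = z − H·x̄ = [-7080901524/1633761523, -3461728149/3267523046]
step 2: S = H·P̄·Hᵀ + R = [966024610790/1633761523 -417617288136/1633761523; -417617288136/1633761523 422326198594/1633761523]
step 2: K = P̄·Hᵀ·S⁻¹ = [-37549935120519/71483291467234 14318027716423/35741645733617; 41451407696537/71483291467234 -7867794260201/71483291467234; 6374230474197/35741645733617 -3381723211162/35741645733617]
step 2: x' = x̄ + K·y = [210543636939165/71483291467234, -364057248060189/142966582934468, 6978148887845/71483291467234]
step 2: P' = (I − K·H)·P̄ = [668816277442441/71483291467234 -563500399141273/71483291467234 86383678869637/35741645733617; -563500399141273/71483291467234 249386192154782/35741645733617 -77422536597061/35741645733617; 86383678869637/35741645733617 -77422536597061/35741645733617 43792042873538/35741645733617]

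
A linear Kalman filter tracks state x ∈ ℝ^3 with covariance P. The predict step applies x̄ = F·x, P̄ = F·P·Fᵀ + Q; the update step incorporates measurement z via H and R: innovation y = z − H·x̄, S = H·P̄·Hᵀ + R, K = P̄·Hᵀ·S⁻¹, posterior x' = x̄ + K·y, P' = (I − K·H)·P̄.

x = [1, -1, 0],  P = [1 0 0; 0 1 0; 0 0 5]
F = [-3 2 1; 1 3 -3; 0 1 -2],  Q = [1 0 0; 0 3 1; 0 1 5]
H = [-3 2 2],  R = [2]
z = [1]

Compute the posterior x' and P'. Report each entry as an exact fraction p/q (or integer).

x' = [-4329/1021, -3802/1021, -2173/1021]
P' = [9990/1021 9088/1021 5800/1021; 9088/1021 10818/1021 3034/1021; 5800/1021 3034/1021 5810/1021]

x̄ = F·x = [-5, -2, -1]
P̄ = F·P·Fᵀ + Q = [19 -12 -8; -12 58 34; -8 34 26]
y = z − H·x̄ = [-8]
S = H·P̄·Hᵀ + R = [1021]
K = P̄·Hᵀ·S⁻¹ = [-97/1021; 220/1021; 144/1021]
x' = x̄ + K·y = [-4329/1021, -3802/1021, -2173/1021]
P' = (I − K·H)·P̄ = [9990/1021 9088/1021 5800/1021; 9088/1021 10818/1021 3034/1021; 5800/1021 3034/1021 5810/1021]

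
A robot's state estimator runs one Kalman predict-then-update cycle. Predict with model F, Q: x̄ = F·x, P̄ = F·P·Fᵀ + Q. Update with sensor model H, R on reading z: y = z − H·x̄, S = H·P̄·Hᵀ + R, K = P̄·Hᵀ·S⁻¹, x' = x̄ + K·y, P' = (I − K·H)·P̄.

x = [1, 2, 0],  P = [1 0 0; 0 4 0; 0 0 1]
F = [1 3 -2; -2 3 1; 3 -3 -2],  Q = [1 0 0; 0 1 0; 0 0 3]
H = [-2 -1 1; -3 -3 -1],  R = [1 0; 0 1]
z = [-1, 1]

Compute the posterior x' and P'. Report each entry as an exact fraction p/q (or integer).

x' = [631/3638, -1571/7276, -21571/29104]
P' = [3913/1819 -4812/1819 6499/3638; -4812/1819 6143/1819 -16907/7276; 6499/3638 -16907/7276 60117/29104]

x̄ = F·x = [7, 4, -3]
P̄ = F·P·Fᵀ + Q = [42 32 -29; 32 42 -44; -29 -44 52]
y = z − H·x̄ = [20, 31]
S = H·P̄·Hᵀ + R = [595 731; 731 947]
K = P̄·Hᵀ·S⁻¹ = [471/3638 -65/214; -2983/7276 55/428; 23761/29104 -777/1712]
x' = x̄ + K·y = [631/3638, -1571/7276, -21571/29104]
P' = (I − K·H)·P̄ = [3913/1819 -4812/1819 6499/3638; -4812/1819 6143/1819 -16907/7276; 6499/3638 -16907/7276 60117/29104]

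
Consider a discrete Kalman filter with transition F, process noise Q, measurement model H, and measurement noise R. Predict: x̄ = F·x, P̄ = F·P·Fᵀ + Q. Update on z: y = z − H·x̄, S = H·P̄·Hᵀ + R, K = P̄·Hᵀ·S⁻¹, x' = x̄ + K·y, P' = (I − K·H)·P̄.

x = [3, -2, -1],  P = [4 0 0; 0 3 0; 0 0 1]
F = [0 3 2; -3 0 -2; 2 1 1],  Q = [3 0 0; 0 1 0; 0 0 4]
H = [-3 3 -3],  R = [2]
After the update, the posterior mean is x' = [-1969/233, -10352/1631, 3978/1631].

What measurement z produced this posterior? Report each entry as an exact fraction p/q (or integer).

x̄ = F·x = [-8, -7, 3]
P̄ = F·P·Fᵀ + Q = [34 -4 11; -4 41 -26; 11 -26 24]
S = H·P̄·Hᵀ + R = [1631]
K = P̄·Hᵀ·S⁻¹ = [-21/233; 213/1631; -183/1631]
x' − x̄ = [-105/233, 1065/1631, -915/1631] = K·y
y = (KᵀK)⁻¹·Kᵀ·(x' − x̄) = [5]
z = y + H·x̄ = [5] + [-6] = [-1]

z = [-1]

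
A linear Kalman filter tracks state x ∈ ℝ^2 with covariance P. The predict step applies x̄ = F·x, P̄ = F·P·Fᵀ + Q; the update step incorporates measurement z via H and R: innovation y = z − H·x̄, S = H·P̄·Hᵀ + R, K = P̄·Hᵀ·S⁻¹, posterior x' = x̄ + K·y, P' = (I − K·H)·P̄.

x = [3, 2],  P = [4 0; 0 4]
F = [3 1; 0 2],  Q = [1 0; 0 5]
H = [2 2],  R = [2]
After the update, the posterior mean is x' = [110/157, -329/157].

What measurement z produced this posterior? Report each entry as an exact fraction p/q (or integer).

x̄ = F·x = [11, 4]
P̄ = F·P·Fᵀ + Q = [41 8; 8 21]
S = H·P̄·Hᵀ + R = [314]
K = P̄·Hᵀ·S⁻¹ = [49/157; 29/157]
x' − x̄ = [-1617/157, -957/157] = K·y
y = (KᵀK)⁻¹·Kᵀ·(x' − x̄) = [-33]
z = y + H·x̄ = [-33] + [30] = [-3]

z = [-3]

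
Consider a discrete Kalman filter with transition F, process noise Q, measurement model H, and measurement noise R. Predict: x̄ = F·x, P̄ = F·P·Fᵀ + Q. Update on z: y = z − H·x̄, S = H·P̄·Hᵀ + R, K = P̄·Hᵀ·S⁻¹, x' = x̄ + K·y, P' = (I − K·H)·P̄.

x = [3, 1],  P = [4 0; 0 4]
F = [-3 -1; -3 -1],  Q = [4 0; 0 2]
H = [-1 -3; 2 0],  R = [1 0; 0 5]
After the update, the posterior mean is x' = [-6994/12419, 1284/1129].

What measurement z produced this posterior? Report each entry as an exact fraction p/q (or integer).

z = [-3, -2]

x̄ = F·x = [-10, -10]
P̄ = F·P·Fᵀ + Q = [44 40; 40 42]
S = H·P̄·Hᵀ + R = [663 -328; -328 181]
K = P̄·Hᵀ·S⁻¹ = [-820/12419 4552/12419; -346/1129 -128/1129]
x' − x̄ = [117196/12419, 12574/1129] = K·y
y = (KᵀK)⁻¹·Kᵀ·(x' − x̄) = [-43, 18]
z = y + H·x̄ = [-43, 18] + [40, -20] = [-3, -2]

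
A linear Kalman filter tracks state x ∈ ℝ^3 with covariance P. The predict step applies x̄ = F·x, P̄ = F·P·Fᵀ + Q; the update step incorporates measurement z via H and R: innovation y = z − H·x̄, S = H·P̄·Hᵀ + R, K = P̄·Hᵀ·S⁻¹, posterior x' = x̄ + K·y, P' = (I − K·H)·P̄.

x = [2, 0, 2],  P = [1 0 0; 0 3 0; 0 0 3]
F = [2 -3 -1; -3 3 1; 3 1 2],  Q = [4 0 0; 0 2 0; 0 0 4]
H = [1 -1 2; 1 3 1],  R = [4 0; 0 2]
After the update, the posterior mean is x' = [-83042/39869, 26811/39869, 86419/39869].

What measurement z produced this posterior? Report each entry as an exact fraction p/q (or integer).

z = [1, 2]

x̄ = F·x = [2, -4, 10]
P̄ = F·P·Fᵀ + Q = [38 -36 -9; -36 41 6; -9 6 28]
S = H·P̄·Hᵀ + R = [207 -98; -98 239]
K = P̄·Hᵀ·S⁻¹ = [5642/39869 -10865/39869; -6421/39869 12881/39869; 13425/39869 11677/39869]
x' − x̄ = [-162780/39869, 186287/39869, -312271/39869] = K·y
y = (KᵀK)⁻¹·Kᵀ·(x' − x̄) = [-25, 2]
z = y + H·x̄ = [-25, 2] + [26, 0] = [1, 2]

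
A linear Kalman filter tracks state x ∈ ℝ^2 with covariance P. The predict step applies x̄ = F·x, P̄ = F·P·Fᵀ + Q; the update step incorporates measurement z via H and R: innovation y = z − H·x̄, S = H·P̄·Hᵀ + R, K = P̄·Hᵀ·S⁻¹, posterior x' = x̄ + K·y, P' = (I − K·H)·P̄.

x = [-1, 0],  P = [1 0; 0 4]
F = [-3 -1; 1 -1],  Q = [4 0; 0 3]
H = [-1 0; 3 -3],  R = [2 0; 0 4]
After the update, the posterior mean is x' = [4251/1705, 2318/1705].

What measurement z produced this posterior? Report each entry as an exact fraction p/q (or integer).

x̄ = F·x = [3, -1]
P̄ = F·P·Fᵀ + Q = [17 1; 1 8]
S = H·P̄·Hᵀ + R = [19 -48; -48 211]
K = P̄·Hᵀ·S⁻¹ = [-1283/1705 96/1705; -1219/1705 -447/1705]
x' − x̄ = [-864/1705, 4023/1705] = K·y
y = (KᵀK)⁻¹·Kᵀ·(x' − x̄) = [0, -9]
z = y + H·x̄ = [0, -9] + [-3, 12] = [-3, 3]

z = [-3, 3]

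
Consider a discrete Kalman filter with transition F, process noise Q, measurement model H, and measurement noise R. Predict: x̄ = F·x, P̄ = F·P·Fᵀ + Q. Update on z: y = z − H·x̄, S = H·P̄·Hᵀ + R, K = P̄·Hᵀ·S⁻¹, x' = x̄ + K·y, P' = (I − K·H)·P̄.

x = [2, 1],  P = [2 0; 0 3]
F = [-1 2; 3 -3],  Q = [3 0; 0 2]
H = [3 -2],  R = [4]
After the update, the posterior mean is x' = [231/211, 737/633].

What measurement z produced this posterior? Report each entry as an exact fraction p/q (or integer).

z = [1]

x̄ = F·x = [0, 3]
P̄ = F·P·Fᵀ + Q = [17 -24; -24 47]
S = H·P̄·Hᵀ + R = [633]
K = P̄·Hᵀ·S⁻¹ = [33/211; -166/633]
x' − x̄ = [231/211, -1162/633] = K·y
y = (KᵀK)⁻¹·Kᵀ·(x' − x̄) = [7]
z = y + H·x̄ = [7] + [-6] = [1]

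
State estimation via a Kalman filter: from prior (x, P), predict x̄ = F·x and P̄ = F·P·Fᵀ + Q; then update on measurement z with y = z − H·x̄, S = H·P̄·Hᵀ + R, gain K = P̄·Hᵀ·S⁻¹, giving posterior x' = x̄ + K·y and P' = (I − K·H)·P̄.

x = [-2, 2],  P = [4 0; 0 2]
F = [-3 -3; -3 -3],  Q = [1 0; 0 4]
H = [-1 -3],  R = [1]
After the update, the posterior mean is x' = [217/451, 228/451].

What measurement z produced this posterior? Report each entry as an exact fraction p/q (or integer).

z = [-2]

x̄ = F·x = [0, 0]
P̄ = F·P·Fᵀ + Q = [55 54; 54 58]
S = H·P̄·Hᵀ + R = [902]
K = P̄·Hᵀ·S⁻¹ = [-217/902; -114/451]
x' − x̄ = [217/451, 228/451] = K·y
y = (KᵀK)⁻¹·Kᵀ·(x' − x̄) = [-2]
z = y + H·x̄ = [-2] + [0] = [-2]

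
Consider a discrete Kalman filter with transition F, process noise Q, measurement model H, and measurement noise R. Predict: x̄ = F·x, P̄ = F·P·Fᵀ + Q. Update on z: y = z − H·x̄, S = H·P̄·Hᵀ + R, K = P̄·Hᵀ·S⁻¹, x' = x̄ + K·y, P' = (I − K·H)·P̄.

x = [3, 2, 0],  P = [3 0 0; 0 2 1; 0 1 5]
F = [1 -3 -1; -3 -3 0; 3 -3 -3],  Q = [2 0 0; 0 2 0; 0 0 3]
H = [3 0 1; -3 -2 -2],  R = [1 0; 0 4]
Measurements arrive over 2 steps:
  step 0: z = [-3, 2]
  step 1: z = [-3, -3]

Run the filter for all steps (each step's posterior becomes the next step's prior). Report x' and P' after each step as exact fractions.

step 0: x̄ = F·x = [-3, -15, 3]
step 0: P̄ = F·P·Fᵀ + Q = [34 12 54; 12 47 0; 54 0 111]
step 0: y = z − H·x̄ = [3, -31]
step 0: S = H·P̄·Hᵀ + R = [742 -1086; -1086 1734]
step 0: K = P̄·Hᵀ·S⁻¹ = [1365/8936 -351/8936; -6563/8936 -14341/26808; 9393/17872 1925/17872]
step 0: x' = x̄ + K·y = [-1479/1117, -2077/3351, 2765/2234]
step 0: P' = (I − K·H)·P̄ = [4375/4468 6231/4468 -24885/8936; 6231/4468 52225/13404 -43949/8936; -24885/8936 -43949/8936 158703/17872]
step 1: x̄ = F·x = [-1569/2234, 6514/1117, -13015/2234]
step 1: P̄ = F·P·Fᵀ + Q = [261255/17872 77685/4468 100065/17872; 77685/4468 79286/1117 -192453/4468; 100065/17872 -192453/4468 1131207/17872]
step 1: y = z − H·x̄ = [5510/1117, -11383/2234]
step 1: S = H·P̄·Hᵀ + R = [1025191/4468 -2919555/8936; -2919555/8936 10793079/17872]
step 1: K = P̄·Hᵀ·S⁻¹ = [513795/31597111 -4421825/31597111; -29578013/31597111 -194861318/284373999; 58912221/63194222 12941080/31597111]
step 1: x' = x̄ + K·y = [2873674/31597111, 1338130489/284373999, -209434535/63194222]
step 1: P' = (I − K·H)·P̄ = [39285390/31597111 67257940/31597111 -117342375/31597111; 67257940/31597111 1563906943/284373999 -231351833/31597111; -117342375/31597111 -231351833/31597111 762966471/63194222]

step 0: x' = [-1479/1117, -2077/3351, 2765/2234], P' = [4375/4468 6231/4468 -24885/8936; 6231/4468 52225/13404 -43949/8936; -24885/8936 -43949/8936 158703/17872]
step 1: x' = [2873674/31597111, 1338130489/284373999, -209434535/63194222], P' = [39285390/31597111 67257940/31597111 -117342375/31597111; 67257940/31597111 1563906943/284373999 -231351833/31597111; -117342375/31597111 -231351833/31597111 762966471/63194222]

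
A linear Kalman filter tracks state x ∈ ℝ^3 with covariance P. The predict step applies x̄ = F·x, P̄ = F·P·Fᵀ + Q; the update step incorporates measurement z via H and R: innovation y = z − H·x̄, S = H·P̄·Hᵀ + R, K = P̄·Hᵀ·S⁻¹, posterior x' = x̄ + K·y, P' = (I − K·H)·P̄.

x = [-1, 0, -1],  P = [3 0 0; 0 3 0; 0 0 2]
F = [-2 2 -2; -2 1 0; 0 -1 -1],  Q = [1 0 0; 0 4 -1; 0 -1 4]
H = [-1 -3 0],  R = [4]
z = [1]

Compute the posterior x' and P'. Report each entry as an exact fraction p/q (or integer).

x' = [307/316, -193/316, 235/158]
P' = [2859/316 -837/316 293/158; -837/316 379/316 -107/158; 293/158 -107/158 662/79]

x̄ = F·x = [4, 2, 1]
P̄ = F·P·Fᵀ + Q = [33 18 -2; 18 19 -4; -2 -4 9]
y = z − H·x̄ = [11]
S = H·P̄·Hᵀ + R = [316]
K = P̄·Hᵀ·S⁻¹ = [-87/316; -75/316; 7/158]
x' = x̄ + K·y = [307/316, -193/316, 235/158]
P' = (I − K·H)·P̄ = [2859/316 -837/316 293/158; -837/316 379/316 -107/158; 293/158 -107/158 662/79]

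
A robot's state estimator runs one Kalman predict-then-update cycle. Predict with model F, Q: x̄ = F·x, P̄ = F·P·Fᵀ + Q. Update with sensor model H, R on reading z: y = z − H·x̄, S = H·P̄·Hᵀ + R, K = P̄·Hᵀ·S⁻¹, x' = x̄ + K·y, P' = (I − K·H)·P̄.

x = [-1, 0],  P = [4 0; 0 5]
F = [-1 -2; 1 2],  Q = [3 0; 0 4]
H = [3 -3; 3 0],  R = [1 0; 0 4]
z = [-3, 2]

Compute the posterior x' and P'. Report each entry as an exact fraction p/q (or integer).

x̄ = F·x = [1, -1]
P̄ = F·P·Fᵀ + Q = [27 -24; -24 28]
y = z − H·x̄ = [-9, -1]
S = H·P̄·Hᵀ + R = [928 459; 459 247]
K = P̄·Hᵀ·S⁻¹ = [612/18535 4941/18535; -5484/18535 4788/18535]
x' = x̄ + K·y = [8086/18535, 26033/18535]
P' = (I − K·H)·P̄ = [6588/18535 6384/18535; 6384/18535 8212/18535]

x' = [8086/18535, 26033/18535]
P' = [6588/18535 6384/18535; 6384/18535 8212/18535]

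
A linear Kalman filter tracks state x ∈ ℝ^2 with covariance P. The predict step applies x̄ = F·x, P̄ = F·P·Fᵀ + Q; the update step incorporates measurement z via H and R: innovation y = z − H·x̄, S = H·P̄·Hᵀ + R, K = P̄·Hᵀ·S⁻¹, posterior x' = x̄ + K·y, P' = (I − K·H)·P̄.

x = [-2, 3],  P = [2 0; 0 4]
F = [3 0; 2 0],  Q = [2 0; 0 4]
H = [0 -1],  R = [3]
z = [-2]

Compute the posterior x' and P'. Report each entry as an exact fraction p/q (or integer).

x̄ = F·x = [-6, -4]
P̄ = F·P·Fᵀ + Q = [20 12; 12 12]
y = z − H·x̄ = [-6]
S = H·P̄·Hᵀ + R = [15]
K = P̄·Hᵀ·S⁻¹ = [-4/5; -4/5]
x' = x̄ + K·y = [-6/5, 4/5]
P' = (I − K·H)·P̄ = [52/5 12/5; 12/5 12/5]

x' = [-6/5, 4/5]
P' = [52/5 12/5; 12/5 12/5]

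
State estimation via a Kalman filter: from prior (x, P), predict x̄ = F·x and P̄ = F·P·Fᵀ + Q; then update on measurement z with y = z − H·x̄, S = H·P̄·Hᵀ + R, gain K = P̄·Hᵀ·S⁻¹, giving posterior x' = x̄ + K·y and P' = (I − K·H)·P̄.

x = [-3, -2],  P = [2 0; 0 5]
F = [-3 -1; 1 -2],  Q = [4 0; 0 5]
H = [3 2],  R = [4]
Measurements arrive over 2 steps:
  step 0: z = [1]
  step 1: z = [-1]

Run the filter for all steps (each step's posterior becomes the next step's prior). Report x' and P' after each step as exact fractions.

step 0: x̄ = F·x = [11, 1]
step 0: P̄ = F·P·Fᵀ + Q = [27 4; 4 27]
step 0: y = z − H·x̄ = [-34]
step 0: S = H·P̄·Hᵀ + R = [403]
step 0: K = P̄·Hᵀ·S⁻¹ = [89/403; 66/403]
step 0: x' = x̄ + K·y = [1407/403, -1841/403]
step 0: P' = (I − K·H)·P̄ = [2960/403 -4262/403; -4262/403 6525/403]
step 1: x̄ = F·x = [-2380/403, 5089/403]
step 1: P̄ = F·P·Fᵀ + Q = [9205/403 -17140/403; -17140/403 48123/403]
step 1: y = z − H·x̄ = [-111/13]
step 1: S = H·P̄·Hᵀ + R = [2299/13]
step 1: K = P̄·Hᵀ·S⁻¹ = [-215/2299; 1446/2299]
step 1: x' = x̄ + K·y = [-363985/71269, 517225/71269]
step 1: P' = (I − K·H)·P̄ = [1517640/71269 -2289790/71269; -2289790/71269 3524337/71269]

step 0: x' = [1407/403, -1841/403], P' = [2960/403 -4262/403; -4262/403 6525/403]
step 1: x' = [-363985/71269, 517225/71269], P' = [1517640/71269 -2289790/71269; -2289790/71269 3524337/71269]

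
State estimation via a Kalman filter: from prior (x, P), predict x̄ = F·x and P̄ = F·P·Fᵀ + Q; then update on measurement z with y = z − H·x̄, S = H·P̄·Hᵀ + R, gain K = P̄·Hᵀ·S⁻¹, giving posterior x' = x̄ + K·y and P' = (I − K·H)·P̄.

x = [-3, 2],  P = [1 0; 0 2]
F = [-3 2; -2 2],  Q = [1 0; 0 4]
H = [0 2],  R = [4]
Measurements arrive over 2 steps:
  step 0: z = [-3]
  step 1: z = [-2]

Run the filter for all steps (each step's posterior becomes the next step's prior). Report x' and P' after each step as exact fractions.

step 0: x' = [60/17, -14/17], P' = [110/17 14/17; 14/17 16/17]
step 1: x' = [-1336/477, -608/477], P' = [5275/477 584/477; 584/477 460/477]

step 0: x̄ = F·x = [13, 10]
step 0: P̄ = F·P·Fᵀ + Q = [18 14; 14 16]
step 0: y = z − H·x̄ = [-23]
step 0: S = H·P̄·Hᵀ + R = [68]
step 0: K = P̄·Hᵀ·S⁻¹ = [7/17; 8/17]
step 0: x' = x̄ + K·y = [60/17, -14/17]
step 0: P' = (I − K·H)·P̄ = [110/17 14/17; 14/17 16/17]
step 1: x̄ = F·x = [-208/17, -148/17]
step 1: P̄ = F·P·Fᵀ + Q = [903/17 584/17; 584/17 460/17]
step 1: y = z − H·x̄ = [262/17]
step 1: S = H·P̄·Hᵀ + R = [1908/17]
step 1: K = P̄·Hᵀ·S⁻¹ = [292/477; 230/477]
step 1: x' = x̄ + K·y = [-1336/477, -608/477]
step 1: P' = (I − K·H)·P̄ = [5275/477 584/477; 584/477 460/477]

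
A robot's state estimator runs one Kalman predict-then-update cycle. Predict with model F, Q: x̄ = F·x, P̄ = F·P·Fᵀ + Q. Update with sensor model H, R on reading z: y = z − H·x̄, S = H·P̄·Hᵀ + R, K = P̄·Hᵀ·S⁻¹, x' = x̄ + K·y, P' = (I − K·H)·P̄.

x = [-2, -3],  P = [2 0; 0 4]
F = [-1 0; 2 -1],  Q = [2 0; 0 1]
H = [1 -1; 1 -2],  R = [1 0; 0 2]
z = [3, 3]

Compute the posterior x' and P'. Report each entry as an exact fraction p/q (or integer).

x̄ = F·x = [2, -1]
P̄ = F·P·Fᵀ + Q = [4 -4; -4 13]
y = z − H·x̄ = [0, -1]
S = H·P̄·Hᵀ + R = [26 42; 42 74]
K = P̄·Hᵀ·S⁻¹ = [11/20 -3/20; 1/80 -33/80]
x' = x̄ + K·y = [43/20, -47/80]
P' = (I − K·H)·P̄ = [7/5 17/20; 17/20 67/80]

x' = [43/20, -47/80]
P' = [7/5 17/20; 17/20 67/80]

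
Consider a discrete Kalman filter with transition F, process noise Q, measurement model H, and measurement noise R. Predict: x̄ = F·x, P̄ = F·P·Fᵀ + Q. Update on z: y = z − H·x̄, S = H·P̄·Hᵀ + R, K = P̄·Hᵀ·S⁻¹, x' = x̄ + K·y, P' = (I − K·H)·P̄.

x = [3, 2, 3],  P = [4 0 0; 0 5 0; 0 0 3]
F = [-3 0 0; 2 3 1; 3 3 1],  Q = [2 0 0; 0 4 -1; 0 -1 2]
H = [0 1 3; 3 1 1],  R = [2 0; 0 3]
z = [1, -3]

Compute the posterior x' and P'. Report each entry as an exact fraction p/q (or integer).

x̄ = F·x = [-9, 15, 18]
P̄ = F·P·Fᵀ + Q = [38 -24 -36; -24 68 71; -36 71 86]
y = z − H·x̄ = [-68, -9]
S = H·P̄·Hᵀ + R = [1270 214; 214 281]
K = P̄·Hᵀ·S⁻¹ = [-24324/155537 48414/155537; 64623/311074 12478/155537; 81963/311074 -4088/155537]
x' = x̄ + K·y = [-181527/155537, 23571/155537, 49716/155537]
P' = (I − K·H)·P̄ = [85282/155537 -141582/155537 30978/155537; -141582/155537 1321917/311074 -397557/311074; 30978/155537 -397557/311074 187161/311074]

x' = [-181527/155537, 23571/155537, 49716/155537]
P' = [85282/155537 -141582/155537 30978/155537; -141582/155537 1321917/311074 -397557/311074; 30978/155537 -397557/311074 187161/311074]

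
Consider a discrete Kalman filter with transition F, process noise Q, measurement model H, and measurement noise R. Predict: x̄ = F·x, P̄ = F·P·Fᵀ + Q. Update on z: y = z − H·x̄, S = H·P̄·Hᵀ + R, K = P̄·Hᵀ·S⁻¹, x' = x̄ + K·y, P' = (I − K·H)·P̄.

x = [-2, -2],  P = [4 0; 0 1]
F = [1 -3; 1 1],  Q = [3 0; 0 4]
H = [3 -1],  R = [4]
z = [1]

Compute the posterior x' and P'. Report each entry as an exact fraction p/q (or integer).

x̄ = F·x = [4, -4]
P̄ = F·P·Fᵀ + Q = [16 1; 1 9]
y = z − H·x̄ = [-15]
S = H·P̄·Hᵀ + R = [151]
K = P̄·Hᵀ·S⁻¹ = [47/151; -6/151]
x' = x̄ + K·y = [-101/151, -514/151]
P' = (I − K·H)·P̄ = [207/151 433/151; 433/151 1323/151]

x' = [-101/151, -514/151]
P' = [207/151 433/151; 433/151 1323/151]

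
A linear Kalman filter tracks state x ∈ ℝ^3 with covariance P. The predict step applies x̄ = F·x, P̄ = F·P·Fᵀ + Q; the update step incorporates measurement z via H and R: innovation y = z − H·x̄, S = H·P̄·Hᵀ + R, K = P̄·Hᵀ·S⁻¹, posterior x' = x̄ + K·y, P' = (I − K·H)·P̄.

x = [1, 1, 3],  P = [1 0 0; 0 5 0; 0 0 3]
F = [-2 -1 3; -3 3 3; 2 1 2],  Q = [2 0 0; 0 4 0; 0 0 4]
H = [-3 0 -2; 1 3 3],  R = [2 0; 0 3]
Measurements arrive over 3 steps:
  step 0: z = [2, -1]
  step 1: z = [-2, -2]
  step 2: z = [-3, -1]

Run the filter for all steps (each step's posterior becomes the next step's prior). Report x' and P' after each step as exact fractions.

step 0: x' = [-353820/151613, -45213/21659, 105386/41349], P' = [598302/151613 91866/21659 -77348/13783; 91866/21659 115895/21659 -12795/1969; -77348/13783 -12795/1969 31774/3759]
step 1: x' = [30515369483/16371217070, 919504362/1637121707, -11854148159/6548486828], P' = [19030097673/8185608535 3789417282/1637121707 -10227314739/3274243414; 3789417282/1637121707 4973994242/1637121707 -5783804952/1637121707; -10227314739/3274243414 -5783804952/1637121707 30337499131/6548486828]
step 2: x' = [1025527878068653/3871727220857315, -6345688899808383/3871727220857315, 4415515640864938/3871727220857315], P' = [8987974851674958/3871727220857315 8950322045477262/3871727220857315 -12078624941968392/3871727220857315; 8950322045477262/3871727220857315 11749720678261238/3871727220857315 -13663521336220938/3871727220857315; -12078624941968392/3871727220857315 -13663521336220938/3871727220857315 17918922314921278/3871727220857315]

step 0: x̄ = F·x = [6, 9, 9]
step 0: P̄ = F·P·Fᵀ + Q = [38 18 9; 18 85 27; 9 27 25]
step 0: y = z − H·x̄ = [38, -61]
step 0: S = H·P̄·Hᵀ + R = [552 -687; -687 1679]
step 0: K = P̄·Hᵀ·S⁻¹ = [-46625/151613 -8332/151613; 2946/21659 5772/21659; -1448/41349 1157/13783]
step 0: x' = x̄ + K·y = [-353820/151613, -45213/21659, 105386/41349]
step 0: P' = (I − K·H)·P̄ = [598302/151613 91866/21659 -77348/13783; 91866/21659 115895/21659 -12795/1969; -77348/13783 -12795/1969 31774/3759]
step 1: x̄ = F·x = [311911/21659, 1271233/151613, -753901/454839]
step 1: P̄ = F·P·Fᵀ + Q = [4819305/21659 2515989/21659 -110612/21659; 2515989/21659 10832435/151613 -404458/151613; -110612/21659 -404458/151613 2285683/454839]
step 1: y = z − H·x̄ = [17232913/454839, -792343/21659]
step 1: S = H·P̄·Hᵀ + R = [893026831/454839 -36191458/21659; -36191458/21659 33183504/21659]
step 1: K = P̄·Hᵀ·S⁻¹ = [-2976859662/8185608535 -555669093/16371217070; 99679029/1637121707 453328384/1637121707; 172222543/3274243414 384069497/6548486828]
step 1: x' = x̄ + K·y = [30515369483/16371217070, 919504362/1637121707, -11854148159/6548486828]
step 1: P' = (I − K·H)·P̄ = [19030097673/8185608535 3789417282/1637121707 -10227314739/3274243414; 3789417282/1637121707 4973994242/1637121707 -5783804952/1637121707; -10227314739/3274243414 -5783804952/1637121707 30337499131/6548486828]
step 2: x̄ = F·x = [-318263787557/32742434140, -305734177563/32742434140, 10955041791/16371217070]
step 2: P̄ = F·P·Fᵀ + Q = [4059121522263/32742434140 2136145730217/32742434140 -58606125029/16371217070; 2136145730217/32742434140 1471116326023/32742434140 -30938785071/16371217070; -58606125029/16371217070 -30938785071/16371217070 40986243517/8185608535]
step 2: y = z − H·x̄ = [-1009198497927/32742434140, 56849681768/1637121707]
step 2: S = H·P̄·Hᵀ + R = [35846811464223/32742434140 -1536287290583/1637121707; -1536287290583/1637121707 1493635257195/1637121707]
step 2: K = P̄·Hᵀ·S⁻¹ = [-280667467108809/774345444171463 -132311279266144/3871727220857315; 47607653601009/774345444171463 1069640023866054/3871727220857315; 39803019606262/774345444171463 229192664710876/3871727220857315]
step 2: x' = x̄ + K·y = [1025527878068653/3871727220857315, -6345688899808383/3871727220857315, 4415515640864938/3871727220857315]
step 2: P' = (I − K·H)·P̄ = [8987974851674958/3871727220857315 8950322045477262/3871727220857315 -12078624941968392/3871727220857315; 8950322045477262/3871727220857315 11749720678261238/3871727220857315 -13663521336220938/3871727220857315; -12078624941968392/3871727220857315 -13663521336220938/3871727220857315 17918922314921278/3871727220857315]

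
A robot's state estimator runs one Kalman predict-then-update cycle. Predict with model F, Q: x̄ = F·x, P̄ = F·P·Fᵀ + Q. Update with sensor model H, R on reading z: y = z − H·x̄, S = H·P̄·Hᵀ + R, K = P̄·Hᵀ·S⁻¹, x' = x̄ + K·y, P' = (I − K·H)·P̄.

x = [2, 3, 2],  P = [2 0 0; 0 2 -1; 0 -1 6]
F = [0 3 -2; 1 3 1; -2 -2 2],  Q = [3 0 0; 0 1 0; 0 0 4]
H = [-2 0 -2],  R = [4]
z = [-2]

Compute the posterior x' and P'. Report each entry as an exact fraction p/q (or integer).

x' = [56/9, 118/9, -16/3]
P' = [905/18 151/18 -149/3; 151/18 377/18 -25/3; -149/3 -25/3 50]

x̄ = F·x = [5, 13, -6]
P̄ = F·P·Fᵀ + Q = [57 9 -46; 9 21 -8; -46 -8 52]
y = z − H·x̄ = [-4]
S = H·P̄·Hᵀ + R = [72]
K = P̄·Hᵀ·S⁻¹ = [-11/36; -1/36; -1/6]
x' = x̄ + K·y = [56/9, 118/9, -16/3]
P' = (I − K·H)·P̄ = [905/18 151/18 -149/3; 151/18 377/18 -25/3; -149/3 -25/3 50]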